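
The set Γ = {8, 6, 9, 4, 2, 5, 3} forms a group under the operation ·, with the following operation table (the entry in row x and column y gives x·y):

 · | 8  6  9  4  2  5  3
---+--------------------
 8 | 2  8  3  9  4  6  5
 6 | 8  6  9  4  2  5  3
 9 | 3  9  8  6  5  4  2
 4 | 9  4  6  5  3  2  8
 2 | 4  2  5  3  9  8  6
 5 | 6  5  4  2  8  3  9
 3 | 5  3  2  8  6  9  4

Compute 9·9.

8

Read row 9, column 9: 9·9 = 8.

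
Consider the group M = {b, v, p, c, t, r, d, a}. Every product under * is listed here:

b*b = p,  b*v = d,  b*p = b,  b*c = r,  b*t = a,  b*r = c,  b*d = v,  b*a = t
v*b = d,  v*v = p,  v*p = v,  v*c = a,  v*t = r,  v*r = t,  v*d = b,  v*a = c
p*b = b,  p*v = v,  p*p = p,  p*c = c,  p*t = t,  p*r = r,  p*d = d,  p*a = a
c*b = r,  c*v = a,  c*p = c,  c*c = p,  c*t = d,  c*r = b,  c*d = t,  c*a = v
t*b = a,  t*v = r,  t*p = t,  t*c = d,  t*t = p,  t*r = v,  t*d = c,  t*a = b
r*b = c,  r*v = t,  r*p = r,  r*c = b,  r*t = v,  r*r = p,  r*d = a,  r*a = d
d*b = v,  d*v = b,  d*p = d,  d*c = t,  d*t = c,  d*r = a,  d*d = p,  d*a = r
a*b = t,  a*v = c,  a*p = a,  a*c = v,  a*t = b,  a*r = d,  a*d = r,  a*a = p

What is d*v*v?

d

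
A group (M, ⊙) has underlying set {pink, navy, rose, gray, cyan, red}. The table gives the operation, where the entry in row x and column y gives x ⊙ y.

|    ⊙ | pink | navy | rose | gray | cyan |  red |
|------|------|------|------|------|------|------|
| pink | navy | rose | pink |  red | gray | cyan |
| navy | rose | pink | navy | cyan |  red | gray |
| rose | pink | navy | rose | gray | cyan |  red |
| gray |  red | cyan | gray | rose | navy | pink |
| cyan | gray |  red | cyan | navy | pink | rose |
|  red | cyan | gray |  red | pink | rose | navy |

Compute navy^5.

navy^1 = navy
navy^2 = navy ⊙ navy = pink
navy^3 = pink ⊙ navy = rose
navy^4 = rose ⊙ navy = navy
navy^5 = navy ⊙ navy = pink

pink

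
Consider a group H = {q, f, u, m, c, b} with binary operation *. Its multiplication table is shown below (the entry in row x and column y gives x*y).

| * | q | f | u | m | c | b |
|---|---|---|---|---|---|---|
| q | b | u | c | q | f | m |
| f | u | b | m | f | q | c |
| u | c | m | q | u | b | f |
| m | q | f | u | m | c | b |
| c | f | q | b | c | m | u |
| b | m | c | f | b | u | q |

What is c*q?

Read row c, column q: c*q = f.

f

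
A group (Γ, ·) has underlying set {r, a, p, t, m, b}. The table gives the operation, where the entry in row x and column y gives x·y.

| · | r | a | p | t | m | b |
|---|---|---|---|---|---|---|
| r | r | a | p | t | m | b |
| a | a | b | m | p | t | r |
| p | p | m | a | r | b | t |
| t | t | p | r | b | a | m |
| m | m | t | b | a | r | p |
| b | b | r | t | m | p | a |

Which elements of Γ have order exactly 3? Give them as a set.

Identity is r. Compute the order of each non-identity element by repeated multiplication:
  a: a → b → r  (order 3)
  p: p → a → m → b → t → r  (order 6)
  t: t → b → m → a → p → r  (order 6)
  m: m → r  (order 2)
  b: b → a → r  (order 3)
Elements of order 3: {a, b}.
(Structurally, Γ here is isomorphic to the cyclic group Z_6.)

{a, b}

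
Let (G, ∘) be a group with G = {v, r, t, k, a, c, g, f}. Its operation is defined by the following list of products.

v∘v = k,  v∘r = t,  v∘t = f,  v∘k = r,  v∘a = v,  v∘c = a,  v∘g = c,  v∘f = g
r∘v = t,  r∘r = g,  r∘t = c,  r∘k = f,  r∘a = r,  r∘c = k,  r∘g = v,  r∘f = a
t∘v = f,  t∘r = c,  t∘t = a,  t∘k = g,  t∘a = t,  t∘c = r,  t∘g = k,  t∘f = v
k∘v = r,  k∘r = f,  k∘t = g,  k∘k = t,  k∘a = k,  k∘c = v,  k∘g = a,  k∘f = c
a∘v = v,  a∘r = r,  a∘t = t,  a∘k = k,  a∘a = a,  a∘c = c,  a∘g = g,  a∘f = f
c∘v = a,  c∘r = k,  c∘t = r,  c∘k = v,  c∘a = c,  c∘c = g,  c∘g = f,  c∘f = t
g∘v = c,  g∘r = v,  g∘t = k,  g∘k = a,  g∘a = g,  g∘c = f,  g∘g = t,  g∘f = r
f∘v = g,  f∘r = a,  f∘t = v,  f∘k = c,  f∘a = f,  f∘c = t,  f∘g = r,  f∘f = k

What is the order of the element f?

The identity element is a (its row matches the header).
f^1 = f
f^2 = f ∘ f = k
f^3 = k ∘ f = c
f^4 = c ∘ f = t
f^5 = t ∘ f = v
f^6 = v ∘ f = g
f^7 = g ∘ f = r
f^8 = r ∘ f = a
The first power of f equal to the identity is f^8, so ord(f) = 8.

8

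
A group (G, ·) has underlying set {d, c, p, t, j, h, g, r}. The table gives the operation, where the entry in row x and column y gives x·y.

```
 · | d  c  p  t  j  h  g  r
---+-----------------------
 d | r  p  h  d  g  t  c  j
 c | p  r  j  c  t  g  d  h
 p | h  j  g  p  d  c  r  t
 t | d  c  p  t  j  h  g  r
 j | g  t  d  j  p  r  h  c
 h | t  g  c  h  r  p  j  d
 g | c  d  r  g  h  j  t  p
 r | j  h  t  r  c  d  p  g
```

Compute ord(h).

The identity element is t (its row matches the header).
h^1 = h
h^2 = h·h = p
h^3 = p·h = c
h^4 = c·h = g
h^5 = g·h = j
h^6 = j·h = r
h^7 = r·h = d
h^8 = d·h = t
The first power of h equal to the identity is h^8, so ord(h) = 8.
(Structurally, G here is isomorphic to the cyclic group Z_8.)

8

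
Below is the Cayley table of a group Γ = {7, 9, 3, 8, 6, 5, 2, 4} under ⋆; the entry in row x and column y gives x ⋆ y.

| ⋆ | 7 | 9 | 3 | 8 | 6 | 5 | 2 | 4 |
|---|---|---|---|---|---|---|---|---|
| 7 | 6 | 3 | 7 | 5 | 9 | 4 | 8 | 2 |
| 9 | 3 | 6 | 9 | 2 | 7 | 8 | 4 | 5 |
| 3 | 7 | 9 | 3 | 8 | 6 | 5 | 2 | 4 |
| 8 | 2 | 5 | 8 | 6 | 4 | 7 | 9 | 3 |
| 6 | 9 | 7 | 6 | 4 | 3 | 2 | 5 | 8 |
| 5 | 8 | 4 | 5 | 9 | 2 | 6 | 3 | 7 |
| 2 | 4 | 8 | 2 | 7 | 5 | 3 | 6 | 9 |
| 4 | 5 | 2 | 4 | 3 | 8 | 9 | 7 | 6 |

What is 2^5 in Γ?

2^1 = 2
2^2 = 2 ⋆ 2 = 6
2^3 = 6 ⋆ 2 = 5
2^4 = 5 ⋆ 2 = 3
2^5 = 3 ⋆ 2 = 2

2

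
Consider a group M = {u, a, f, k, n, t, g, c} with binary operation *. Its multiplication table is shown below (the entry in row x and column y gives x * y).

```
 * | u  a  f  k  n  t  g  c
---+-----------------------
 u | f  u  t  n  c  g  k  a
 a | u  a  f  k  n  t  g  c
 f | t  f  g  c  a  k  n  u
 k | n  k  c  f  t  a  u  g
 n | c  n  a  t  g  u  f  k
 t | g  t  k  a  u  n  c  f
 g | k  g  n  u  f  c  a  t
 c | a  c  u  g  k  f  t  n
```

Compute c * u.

a

Read row c, column u: c * u = a.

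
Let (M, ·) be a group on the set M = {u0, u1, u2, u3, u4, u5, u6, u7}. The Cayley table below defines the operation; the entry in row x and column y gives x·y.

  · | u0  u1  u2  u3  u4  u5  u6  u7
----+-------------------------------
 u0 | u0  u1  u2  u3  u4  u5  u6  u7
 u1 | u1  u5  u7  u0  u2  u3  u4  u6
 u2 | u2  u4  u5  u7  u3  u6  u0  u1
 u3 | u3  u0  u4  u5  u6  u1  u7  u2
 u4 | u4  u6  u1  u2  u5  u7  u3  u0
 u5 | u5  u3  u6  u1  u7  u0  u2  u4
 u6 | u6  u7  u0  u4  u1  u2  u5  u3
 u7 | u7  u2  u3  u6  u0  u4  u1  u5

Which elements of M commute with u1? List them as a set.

{u0, u1, u3, u5}

Compare row u1 with column u1 entry by entry.
u5·u1 = u3 = u1·u5, so u5 commutes with u1.
u7·u1 = u2 but u1·u7 = u6, so u7 does not.
Collecting the elements that commute with u1: C(u1) = {u0, u1, u3, u5}.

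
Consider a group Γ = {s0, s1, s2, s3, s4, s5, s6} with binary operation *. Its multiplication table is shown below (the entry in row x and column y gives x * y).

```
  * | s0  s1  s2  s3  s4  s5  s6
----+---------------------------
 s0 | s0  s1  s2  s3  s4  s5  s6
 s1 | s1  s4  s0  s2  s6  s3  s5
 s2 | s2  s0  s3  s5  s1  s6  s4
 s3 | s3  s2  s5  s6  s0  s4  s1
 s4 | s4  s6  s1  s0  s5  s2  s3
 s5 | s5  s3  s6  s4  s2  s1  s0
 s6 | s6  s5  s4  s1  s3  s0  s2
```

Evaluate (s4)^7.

s4^1 = s4
s4^2 = s4 * s4 = s5
s4^3 = s5 * s4 = s2
s4^4 = s2 * s4 = s1
s4^5 = s1 * s4 = s6
s4^6 = s6 * s4 = s3
s4^7 = s3 * s4 = s0

s0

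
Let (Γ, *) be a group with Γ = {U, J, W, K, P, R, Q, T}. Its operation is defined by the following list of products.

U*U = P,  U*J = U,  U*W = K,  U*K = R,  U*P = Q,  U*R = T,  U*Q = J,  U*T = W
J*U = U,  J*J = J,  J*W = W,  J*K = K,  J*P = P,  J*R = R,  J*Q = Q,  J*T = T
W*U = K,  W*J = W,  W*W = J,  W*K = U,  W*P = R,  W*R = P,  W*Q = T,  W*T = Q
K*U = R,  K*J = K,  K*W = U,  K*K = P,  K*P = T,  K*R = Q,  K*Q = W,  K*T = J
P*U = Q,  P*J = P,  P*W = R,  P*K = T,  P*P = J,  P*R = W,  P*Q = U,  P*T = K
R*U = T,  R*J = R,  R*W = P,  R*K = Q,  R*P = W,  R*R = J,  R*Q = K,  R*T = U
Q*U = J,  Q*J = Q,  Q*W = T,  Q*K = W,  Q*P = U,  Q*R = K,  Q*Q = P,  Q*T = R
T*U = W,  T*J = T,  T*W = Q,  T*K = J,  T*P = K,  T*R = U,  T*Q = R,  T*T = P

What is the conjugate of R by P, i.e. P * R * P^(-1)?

The identity is J. In row P, the entry J sits in column P, so P^(-1) = P.
P * R = W
W * P = R

R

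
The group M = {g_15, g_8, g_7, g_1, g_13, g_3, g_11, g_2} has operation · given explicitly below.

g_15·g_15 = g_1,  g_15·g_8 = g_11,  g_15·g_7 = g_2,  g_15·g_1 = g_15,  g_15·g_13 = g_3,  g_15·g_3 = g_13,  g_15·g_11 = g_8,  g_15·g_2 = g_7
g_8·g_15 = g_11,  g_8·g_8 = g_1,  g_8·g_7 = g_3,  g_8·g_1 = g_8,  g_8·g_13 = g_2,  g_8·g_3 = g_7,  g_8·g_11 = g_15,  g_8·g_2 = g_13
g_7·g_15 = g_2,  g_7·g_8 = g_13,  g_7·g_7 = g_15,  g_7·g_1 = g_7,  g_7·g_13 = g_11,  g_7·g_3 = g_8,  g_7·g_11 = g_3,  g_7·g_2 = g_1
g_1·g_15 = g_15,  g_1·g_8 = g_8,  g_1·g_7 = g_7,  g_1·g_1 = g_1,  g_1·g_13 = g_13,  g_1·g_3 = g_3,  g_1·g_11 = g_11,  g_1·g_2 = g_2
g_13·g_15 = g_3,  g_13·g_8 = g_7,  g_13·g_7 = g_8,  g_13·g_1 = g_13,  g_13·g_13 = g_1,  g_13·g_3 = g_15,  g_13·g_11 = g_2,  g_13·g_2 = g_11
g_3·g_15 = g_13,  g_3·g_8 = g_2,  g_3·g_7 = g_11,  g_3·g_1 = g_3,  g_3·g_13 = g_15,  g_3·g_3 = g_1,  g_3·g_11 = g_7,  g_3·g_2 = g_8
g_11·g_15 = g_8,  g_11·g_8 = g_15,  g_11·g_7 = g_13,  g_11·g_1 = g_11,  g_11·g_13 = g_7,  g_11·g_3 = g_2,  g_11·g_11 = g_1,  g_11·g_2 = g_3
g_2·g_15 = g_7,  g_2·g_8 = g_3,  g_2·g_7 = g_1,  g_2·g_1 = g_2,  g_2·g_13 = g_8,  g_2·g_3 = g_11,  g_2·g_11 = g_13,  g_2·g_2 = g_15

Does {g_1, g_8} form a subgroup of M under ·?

Yes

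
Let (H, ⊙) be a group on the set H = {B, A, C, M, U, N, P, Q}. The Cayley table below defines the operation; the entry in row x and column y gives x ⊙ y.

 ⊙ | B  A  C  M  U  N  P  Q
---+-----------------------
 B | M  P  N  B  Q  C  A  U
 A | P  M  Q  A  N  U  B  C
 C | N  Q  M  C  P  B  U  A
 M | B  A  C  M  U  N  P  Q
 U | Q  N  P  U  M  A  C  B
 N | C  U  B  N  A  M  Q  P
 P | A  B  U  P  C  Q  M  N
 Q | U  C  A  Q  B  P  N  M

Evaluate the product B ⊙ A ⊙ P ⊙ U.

B ⊙ A = P
P ⊙ P = M
M ⊙ U = U
(Structurally, H here is isomorphic to the elementary abelian group (Z_2)^3.)

U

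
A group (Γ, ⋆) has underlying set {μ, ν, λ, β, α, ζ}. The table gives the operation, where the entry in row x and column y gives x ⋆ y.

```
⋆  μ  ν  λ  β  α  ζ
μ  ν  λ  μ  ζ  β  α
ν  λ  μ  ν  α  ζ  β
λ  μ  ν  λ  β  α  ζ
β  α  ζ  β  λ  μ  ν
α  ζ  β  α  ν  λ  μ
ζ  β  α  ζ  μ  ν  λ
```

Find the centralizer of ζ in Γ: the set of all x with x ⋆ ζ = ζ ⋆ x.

Compare row ζ with column ζ entry by entry.
α ⋆ ζ = μ but ζ ⋆ α = ν, so α does not.
Collecting the elements that commute with ζ: C(ζ) = {ζ, λ}.

{ζ, λ}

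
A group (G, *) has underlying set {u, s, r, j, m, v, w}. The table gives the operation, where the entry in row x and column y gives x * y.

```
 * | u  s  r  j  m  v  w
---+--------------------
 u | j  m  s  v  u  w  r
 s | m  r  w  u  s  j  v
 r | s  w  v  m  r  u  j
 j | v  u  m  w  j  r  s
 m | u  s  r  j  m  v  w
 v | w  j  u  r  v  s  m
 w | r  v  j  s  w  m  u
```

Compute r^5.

w

r^1 = r
r^2 = r * r = v
r^3 = v * r = u
r^4 = u * r = s
r^5 = s * r = w
(Structurally, G here is isomorphic to the cyclic group Z_7.)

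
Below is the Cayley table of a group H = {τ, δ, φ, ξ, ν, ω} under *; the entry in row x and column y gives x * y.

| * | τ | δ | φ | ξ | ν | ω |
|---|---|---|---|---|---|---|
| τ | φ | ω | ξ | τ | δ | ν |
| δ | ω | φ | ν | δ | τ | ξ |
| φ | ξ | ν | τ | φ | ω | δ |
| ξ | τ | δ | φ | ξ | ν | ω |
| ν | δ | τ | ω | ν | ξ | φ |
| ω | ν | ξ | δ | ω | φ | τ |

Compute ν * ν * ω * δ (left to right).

ξ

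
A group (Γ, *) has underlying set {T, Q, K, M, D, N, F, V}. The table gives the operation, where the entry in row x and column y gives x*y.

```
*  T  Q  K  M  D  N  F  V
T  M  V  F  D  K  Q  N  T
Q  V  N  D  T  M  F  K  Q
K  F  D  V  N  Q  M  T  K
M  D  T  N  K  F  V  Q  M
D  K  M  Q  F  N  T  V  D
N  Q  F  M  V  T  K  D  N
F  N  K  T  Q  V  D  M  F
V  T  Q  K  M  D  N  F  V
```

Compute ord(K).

2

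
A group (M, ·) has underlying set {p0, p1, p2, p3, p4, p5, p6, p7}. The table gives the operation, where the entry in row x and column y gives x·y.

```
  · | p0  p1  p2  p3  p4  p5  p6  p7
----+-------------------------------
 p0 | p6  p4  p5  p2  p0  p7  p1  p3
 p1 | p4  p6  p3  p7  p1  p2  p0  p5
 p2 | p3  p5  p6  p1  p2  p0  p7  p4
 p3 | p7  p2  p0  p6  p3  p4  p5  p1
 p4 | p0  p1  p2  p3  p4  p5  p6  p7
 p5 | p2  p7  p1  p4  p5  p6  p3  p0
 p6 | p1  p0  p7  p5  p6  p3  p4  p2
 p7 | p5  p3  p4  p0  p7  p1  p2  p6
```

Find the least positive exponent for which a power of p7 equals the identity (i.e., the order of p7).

4

The identity element is p4 (its row matches the header).
p7^1 = p7
p7^2 = p7·p7 = p6
p7^3 = p6·p7 = p2
p7^4 = p2·p7 = p4
The first power of p7 equal to the identity is p7^4, so ord(p7) = 4.
(Structurally, M here is isomorphic to the quaternion group Q_8.)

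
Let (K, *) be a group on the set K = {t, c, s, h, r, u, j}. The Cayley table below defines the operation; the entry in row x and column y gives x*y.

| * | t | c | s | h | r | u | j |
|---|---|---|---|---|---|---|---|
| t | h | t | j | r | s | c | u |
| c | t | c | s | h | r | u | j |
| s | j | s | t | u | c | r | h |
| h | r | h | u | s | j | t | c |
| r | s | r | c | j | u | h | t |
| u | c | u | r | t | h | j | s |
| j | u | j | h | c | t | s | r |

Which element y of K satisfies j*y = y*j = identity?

First locate the identity: row c matches the header, so c is the identity.
Scan row j for c: j*h = c. Hence j^(-1) = h.

h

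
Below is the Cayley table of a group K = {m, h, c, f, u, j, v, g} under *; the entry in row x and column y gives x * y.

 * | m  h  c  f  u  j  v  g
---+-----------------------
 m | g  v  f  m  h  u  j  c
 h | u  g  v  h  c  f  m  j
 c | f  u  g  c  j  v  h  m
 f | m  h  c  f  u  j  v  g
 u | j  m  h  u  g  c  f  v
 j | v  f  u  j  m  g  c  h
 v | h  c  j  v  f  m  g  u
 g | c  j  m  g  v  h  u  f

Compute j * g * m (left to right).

j * g = h
h * m = u

u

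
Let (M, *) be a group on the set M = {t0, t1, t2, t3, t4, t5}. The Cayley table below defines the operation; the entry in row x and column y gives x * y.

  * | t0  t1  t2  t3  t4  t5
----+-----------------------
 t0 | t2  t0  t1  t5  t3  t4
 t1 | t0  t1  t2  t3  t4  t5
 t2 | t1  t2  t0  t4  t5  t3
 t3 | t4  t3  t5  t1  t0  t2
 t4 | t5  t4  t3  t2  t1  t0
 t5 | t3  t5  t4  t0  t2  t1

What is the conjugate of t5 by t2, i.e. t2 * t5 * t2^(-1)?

t4

The identity is t1. In row t2, the entry t1 sits in column t0, so t2^(-1) = t0.
t2 * t5 = t3
t3 * t0 = t4
(Structurally, M here is isomorphic to the symmetric group S_3.)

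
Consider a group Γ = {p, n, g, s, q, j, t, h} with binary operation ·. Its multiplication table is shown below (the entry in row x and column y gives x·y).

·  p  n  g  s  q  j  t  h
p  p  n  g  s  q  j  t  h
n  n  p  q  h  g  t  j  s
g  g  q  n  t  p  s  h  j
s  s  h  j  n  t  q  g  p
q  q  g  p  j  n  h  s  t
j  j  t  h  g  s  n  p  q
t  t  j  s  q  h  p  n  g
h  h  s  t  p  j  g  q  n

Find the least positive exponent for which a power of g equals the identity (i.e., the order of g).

The identity element is p (its row matches the header).
g^1 = g
g^2 = g·g = n
g^3 = n·g = q
g^4 = q·g = p
The first power of g equal to the identity is g^4, so ord(g) = 4.

4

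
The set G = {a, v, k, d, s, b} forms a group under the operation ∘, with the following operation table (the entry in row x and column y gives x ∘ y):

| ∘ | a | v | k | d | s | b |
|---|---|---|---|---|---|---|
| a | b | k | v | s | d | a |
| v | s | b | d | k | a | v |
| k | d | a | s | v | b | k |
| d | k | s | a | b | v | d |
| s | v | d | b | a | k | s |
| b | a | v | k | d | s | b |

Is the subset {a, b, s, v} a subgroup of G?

No

s ∘ s = k, which is not in {a, b, s, v}.
The subset is not closed under ∘, so it is not a subgroup.
(Structurally, G here is isomorphic to the symmetric group S_3.)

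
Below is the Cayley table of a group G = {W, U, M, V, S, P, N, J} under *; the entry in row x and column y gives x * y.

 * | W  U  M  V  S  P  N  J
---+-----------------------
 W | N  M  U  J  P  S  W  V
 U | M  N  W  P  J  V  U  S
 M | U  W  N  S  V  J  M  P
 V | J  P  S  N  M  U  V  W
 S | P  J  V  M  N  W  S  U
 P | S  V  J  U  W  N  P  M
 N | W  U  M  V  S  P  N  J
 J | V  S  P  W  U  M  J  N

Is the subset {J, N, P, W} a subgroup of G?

W * J = V, which is not in {J, N, P, W}.
The subset is not closed under *, so it is not a subgroup.

No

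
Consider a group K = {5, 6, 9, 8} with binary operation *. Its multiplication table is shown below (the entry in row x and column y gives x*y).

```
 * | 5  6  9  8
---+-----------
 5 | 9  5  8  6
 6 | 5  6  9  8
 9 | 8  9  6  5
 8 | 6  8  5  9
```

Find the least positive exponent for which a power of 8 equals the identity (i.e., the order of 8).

4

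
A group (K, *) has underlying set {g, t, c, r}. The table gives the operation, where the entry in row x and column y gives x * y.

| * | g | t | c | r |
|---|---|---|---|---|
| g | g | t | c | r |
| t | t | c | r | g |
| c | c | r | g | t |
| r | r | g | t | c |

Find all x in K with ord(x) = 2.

Identity is g. Compute the order of each non-identity element by repeated multiplication:
  t: t → c → r → g  (order 4)
  c: c → g  (order 2)
  r: r → c → t → g  (order 4)
Elements of order 2: {c}.

{c}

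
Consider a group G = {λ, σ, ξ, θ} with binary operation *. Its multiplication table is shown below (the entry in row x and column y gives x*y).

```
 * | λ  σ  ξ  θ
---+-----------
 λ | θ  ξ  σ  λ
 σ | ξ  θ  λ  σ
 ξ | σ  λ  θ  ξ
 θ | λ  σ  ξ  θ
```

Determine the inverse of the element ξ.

First locate the identity: row θ matches the header, so θ is the identity.
Scan row ξ for θ: ξ*ξ = θ. Hence ξ^(-1) = ξ.
(Structurally, G here is isomorphic to the Klein four-group V_4.)

ξ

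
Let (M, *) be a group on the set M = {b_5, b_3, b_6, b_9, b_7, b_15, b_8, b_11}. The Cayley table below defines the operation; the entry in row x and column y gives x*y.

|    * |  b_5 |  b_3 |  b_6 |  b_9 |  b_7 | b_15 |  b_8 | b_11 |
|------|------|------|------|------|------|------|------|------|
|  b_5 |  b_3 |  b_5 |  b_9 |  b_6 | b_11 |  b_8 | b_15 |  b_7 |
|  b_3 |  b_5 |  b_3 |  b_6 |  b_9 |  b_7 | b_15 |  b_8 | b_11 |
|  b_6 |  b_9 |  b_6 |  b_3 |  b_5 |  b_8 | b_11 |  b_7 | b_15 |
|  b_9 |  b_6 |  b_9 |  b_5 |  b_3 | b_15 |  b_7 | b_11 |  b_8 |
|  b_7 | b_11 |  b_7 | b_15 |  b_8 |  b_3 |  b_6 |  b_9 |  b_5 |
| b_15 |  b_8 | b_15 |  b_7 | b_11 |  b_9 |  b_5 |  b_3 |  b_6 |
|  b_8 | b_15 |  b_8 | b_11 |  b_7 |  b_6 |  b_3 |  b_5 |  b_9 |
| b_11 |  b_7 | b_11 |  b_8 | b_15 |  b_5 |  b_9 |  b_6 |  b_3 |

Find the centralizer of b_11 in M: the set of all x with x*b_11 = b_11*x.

Compare row b_11 with column b_11 entry by entry.
b_7*b_11 = b_5 = b_11*b_7, so b_7 commutes with b_11.
b_6*b_11 = b_15 but b_11*b_6 = b_8, so b_6 does not.
Collecting the elements that commute with b_11: C(b_11) = {b_11, b_3, b_5, b_7}.

{b_11, b_3, b_5, b_7}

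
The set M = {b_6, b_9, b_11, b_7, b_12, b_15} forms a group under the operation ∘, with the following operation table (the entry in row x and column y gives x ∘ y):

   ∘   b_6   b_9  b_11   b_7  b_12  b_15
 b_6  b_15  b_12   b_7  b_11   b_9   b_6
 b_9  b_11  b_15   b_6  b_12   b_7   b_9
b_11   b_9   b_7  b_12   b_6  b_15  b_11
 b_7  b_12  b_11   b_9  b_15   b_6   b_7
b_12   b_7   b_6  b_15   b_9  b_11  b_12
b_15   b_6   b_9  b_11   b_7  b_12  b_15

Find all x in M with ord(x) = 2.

Identity is b_15. Compute the order of each non-identity element by repeated multiplication:
  b_6: b_6 → b_15  (order 2)
  b_9: b_9 → b_15  (order 2)
  b_11: b_11 → b_12 → b_15  (order 3)
  b_7: b_7 → b_15  (order 2)
  b_12: b_12 → b_11 → b_15  (order 3)
Elements of order 2: {b_6, b_7, b_9}.

{b_6, b_7, b_9}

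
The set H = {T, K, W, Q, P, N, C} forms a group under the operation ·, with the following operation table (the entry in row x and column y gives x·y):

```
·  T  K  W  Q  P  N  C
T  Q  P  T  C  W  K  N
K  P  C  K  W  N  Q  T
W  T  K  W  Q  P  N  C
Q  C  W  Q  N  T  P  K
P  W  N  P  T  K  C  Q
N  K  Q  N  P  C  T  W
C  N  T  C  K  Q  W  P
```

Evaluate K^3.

K^1 = K
K^2 = K·K = C
K^3 = C·K = T

T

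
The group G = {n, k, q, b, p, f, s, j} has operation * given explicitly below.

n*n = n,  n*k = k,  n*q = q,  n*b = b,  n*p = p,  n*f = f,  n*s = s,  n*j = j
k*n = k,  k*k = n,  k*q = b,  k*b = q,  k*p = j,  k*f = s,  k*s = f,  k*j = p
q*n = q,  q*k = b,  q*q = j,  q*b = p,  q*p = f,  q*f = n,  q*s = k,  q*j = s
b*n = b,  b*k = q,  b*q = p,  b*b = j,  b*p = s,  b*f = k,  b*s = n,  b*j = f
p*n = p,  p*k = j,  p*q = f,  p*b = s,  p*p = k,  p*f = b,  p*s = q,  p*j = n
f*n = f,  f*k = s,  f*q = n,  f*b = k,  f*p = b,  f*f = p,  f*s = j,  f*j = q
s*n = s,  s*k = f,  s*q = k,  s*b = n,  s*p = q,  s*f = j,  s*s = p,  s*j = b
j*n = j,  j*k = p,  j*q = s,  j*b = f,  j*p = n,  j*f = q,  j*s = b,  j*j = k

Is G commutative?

Check whether the table is symmetric across its main diagonal.
Every entry (row x, col y) equals the entry (row y, col x), so G is abelian.
(In fact G ≅ the cyclic group Z_8.)

Yes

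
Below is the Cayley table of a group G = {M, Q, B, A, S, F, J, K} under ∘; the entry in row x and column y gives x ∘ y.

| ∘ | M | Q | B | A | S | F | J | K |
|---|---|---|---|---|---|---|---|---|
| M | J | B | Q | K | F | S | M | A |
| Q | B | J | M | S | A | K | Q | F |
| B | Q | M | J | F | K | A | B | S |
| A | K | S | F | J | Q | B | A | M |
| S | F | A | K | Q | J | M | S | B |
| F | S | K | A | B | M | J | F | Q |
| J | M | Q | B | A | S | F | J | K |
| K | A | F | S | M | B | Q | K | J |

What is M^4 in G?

M^1 = M
M^2 = M ∘ M = J
M^3 = J ∘ M = M
M^4 = M ∘ M = J

J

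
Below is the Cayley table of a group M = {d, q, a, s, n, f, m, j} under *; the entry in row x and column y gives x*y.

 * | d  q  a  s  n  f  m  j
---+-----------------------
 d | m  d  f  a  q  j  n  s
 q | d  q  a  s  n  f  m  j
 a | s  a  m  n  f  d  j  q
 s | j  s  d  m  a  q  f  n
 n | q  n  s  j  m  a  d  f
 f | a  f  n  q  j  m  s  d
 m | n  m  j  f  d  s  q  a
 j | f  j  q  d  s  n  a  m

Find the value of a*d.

Read row a, column d: a*d = s.

s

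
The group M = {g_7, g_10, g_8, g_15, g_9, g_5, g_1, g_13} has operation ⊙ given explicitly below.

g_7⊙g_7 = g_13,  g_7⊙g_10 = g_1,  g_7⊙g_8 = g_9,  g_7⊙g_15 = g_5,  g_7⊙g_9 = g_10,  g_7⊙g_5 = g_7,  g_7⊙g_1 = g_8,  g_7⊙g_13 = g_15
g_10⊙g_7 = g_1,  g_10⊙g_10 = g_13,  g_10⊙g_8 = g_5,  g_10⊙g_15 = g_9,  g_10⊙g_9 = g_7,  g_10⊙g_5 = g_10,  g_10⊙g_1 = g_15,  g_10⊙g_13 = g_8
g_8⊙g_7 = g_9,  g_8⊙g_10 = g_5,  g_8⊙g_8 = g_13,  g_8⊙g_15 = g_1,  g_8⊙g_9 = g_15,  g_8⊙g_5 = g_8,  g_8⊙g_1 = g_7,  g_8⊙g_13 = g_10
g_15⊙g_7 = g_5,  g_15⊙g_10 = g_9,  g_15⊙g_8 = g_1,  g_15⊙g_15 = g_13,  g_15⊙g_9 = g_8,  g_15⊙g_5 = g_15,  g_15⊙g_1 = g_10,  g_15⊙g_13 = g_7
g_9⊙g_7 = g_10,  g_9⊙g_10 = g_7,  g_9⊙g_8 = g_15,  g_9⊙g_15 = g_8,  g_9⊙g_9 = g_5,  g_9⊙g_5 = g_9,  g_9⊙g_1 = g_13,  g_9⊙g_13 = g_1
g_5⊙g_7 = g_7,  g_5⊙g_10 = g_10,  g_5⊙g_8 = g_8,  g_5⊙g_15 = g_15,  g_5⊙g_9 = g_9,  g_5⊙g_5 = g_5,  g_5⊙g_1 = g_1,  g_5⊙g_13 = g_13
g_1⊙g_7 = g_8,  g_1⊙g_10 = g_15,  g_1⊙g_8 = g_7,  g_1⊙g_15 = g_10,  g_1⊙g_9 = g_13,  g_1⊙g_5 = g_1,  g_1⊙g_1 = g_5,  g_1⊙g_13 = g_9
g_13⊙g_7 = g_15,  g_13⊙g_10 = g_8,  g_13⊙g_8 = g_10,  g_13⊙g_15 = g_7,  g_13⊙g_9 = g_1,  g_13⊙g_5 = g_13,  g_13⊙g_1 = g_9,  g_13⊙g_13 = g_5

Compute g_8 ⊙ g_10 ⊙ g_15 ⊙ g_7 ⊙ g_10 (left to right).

g_10

g_8 ⊙ g_10 = g_5
g_5 ⊙ g_15 = g_15
g_15 ⊙ g_7 = g_5
g_5 ⊙ g_10 = g_10
(Structurally, M here is isomorphic to Z_2 x Z_4.)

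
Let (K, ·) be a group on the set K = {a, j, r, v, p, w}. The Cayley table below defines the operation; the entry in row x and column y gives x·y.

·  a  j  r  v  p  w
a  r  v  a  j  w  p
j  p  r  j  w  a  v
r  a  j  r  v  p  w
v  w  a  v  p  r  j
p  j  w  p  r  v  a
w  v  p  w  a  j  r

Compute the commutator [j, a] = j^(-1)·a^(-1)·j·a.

v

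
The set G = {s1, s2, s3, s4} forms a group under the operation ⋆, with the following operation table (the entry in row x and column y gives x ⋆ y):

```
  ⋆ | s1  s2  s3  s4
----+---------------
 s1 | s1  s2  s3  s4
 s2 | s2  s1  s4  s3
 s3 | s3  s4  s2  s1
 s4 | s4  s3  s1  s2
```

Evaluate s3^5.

s3

s3^1 = s3
s3^2 = s3 ⋆ s3 = s2
s3^3 = s2 ⋆ s3 = s4
s3^4 = s4 ⋆ s3 = s1
s3^5 = s1 ⋆ s3 = s3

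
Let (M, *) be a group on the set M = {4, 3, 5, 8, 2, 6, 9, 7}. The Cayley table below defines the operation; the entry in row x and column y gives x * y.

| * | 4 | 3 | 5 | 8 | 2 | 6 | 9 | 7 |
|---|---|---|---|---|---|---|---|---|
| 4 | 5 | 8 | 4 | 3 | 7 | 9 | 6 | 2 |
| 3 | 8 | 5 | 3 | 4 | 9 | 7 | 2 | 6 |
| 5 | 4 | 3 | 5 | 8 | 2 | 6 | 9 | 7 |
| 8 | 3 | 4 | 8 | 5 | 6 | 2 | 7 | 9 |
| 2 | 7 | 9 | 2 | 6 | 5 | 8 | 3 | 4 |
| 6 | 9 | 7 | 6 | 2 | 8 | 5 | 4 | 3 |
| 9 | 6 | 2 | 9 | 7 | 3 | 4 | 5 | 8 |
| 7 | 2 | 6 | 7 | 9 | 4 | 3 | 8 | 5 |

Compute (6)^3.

6

6^1 = 6
6^2 = 6 * 6 = 5
6^3 = 5 * 6 = 6
(Structurally, M here is isomorphic to the elementary abelian group (Z_2)^3.)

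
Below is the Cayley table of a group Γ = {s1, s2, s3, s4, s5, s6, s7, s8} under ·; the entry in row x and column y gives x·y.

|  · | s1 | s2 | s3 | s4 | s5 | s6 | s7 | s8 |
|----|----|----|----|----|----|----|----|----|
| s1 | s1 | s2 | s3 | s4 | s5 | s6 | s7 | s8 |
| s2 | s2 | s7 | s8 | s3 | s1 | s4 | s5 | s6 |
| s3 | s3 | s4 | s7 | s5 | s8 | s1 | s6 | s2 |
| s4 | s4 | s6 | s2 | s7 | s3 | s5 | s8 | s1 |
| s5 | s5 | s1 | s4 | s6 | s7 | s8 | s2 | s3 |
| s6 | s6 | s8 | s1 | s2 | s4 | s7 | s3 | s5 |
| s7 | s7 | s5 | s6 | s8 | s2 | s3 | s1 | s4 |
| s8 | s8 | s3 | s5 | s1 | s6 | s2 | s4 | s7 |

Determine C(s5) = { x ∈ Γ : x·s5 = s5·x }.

Compare row s5 with column s5 entry by entry.
s7·s5 = s2 = s5·s7, so s7 commutes with s5.
s8·s5 = s6 but s5·s8 = s3, so s8 does not.
Collecting the elements that commute with s5: C(s5) = {s1, s2, s5, s7}.
(Structurally, Γ here is isomorphic to the quaternion group Q_8.)

{s1, s2, s5, s7}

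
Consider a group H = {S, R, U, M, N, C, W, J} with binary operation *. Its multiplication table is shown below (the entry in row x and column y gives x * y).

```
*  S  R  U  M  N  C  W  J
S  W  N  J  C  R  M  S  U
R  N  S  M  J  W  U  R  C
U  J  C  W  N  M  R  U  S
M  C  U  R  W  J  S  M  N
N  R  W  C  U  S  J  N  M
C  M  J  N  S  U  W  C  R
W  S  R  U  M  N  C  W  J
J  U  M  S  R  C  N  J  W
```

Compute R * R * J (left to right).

U

R * R = S
S * J = U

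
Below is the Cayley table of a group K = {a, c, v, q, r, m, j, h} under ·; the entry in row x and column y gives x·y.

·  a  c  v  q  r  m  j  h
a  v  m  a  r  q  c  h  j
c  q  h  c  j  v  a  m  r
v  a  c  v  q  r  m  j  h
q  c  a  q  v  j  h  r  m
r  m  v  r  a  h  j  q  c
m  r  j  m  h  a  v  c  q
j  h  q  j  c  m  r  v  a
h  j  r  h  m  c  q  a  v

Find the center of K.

{h, v}

An element z is central iff its row equals its column in the table.
For r: r·q = a ≠ j = q·r, so r ∉ Z.
Checking each element this way leaves Z(K) = {h, v}.
(Structurally, K here is isomorphic to the dihedral group D_4.)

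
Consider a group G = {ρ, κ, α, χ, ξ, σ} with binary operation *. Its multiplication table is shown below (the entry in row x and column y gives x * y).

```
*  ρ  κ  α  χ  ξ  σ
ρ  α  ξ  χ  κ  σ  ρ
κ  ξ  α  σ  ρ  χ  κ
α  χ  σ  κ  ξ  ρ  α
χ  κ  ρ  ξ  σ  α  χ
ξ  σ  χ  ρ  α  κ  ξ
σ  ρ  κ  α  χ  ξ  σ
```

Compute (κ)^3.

σ

κ^1 = κ
κ^2 = κ * κ = α
κ^3 = α * κ = σ
(Structurally, G here is isomorphic to the cyclic group Z_6.)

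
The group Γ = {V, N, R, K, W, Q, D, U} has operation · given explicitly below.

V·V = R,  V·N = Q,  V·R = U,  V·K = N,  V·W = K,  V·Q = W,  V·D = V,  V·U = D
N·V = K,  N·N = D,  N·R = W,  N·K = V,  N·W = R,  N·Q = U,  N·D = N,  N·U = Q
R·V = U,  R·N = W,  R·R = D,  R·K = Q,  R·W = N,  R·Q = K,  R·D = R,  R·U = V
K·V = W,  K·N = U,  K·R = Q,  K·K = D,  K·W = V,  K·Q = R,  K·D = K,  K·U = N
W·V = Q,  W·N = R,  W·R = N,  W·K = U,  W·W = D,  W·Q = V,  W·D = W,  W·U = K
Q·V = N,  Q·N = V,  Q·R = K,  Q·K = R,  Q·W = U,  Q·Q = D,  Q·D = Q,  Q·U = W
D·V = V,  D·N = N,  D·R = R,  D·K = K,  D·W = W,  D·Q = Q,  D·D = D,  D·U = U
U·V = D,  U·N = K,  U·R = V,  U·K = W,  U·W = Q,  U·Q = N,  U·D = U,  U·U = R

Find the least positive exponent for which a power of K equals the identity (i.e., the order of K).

2

The identity element is D (its row matches the header).
K^1 = K
K^2 = K·K = D
The first power of K equal to the identity is K^2, so ord(K) = 2.
(Structurally, Γ here is isomorphic to the dihedral group D_4.)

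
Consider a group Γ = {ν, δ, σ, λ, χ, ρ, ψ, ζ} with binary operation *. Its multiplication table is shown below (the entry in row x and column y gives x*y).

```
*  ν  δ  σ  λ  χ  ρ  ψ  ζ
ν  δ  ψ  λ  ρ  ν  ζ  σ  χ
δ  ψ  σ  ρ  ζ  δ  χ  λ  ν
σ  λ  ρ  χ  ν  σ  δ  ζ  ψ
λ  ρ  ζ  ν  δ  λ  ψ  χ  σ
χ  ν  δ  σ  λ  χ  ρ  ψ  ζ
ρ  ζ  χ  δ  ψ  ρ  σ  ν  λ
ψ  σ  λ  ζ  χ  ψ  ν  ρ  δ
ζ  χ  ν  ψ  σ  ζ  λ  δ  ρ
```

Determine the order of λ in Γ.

The identity element is χ (its row matches the header).
λ^1 = λ
λ^2 = λ*λ = δ
λ^3 = δ*λ = ζ
λ^4 = ζ*λ = σ
λ^5 = σ*λ = ν
λ^6 = ν*λ = ρ
λ^7 = ρ*λ = ψ
λ^8 = ψ*λ = χ
The first power of λ equal to the identity is λ^8, so ord(λ) = 8.
(Structurally, Γ here is isomorphic to the cyclic group Z_8.)

8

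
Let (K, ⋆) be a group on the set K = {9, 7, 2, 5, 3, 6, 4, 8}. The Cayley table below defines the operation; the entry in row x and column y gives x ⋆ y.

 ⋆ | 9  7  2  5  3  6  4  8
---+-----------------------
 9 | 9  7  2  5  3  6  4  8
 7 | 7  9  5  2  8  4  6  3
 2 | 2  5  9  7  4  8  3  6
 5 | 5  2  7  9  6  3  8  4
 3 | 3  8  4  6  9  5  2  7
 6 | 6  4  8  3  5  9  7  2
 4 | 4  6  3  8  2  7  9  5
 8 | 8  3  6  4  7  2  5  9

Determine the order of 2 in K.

The identity element is 9 (its row matches the header).
2^1 = 2
2^2 = 2 ⋆ 2 = 9
The first power of 2 equal to the identity is 2^2, so ord(2) = 2.

2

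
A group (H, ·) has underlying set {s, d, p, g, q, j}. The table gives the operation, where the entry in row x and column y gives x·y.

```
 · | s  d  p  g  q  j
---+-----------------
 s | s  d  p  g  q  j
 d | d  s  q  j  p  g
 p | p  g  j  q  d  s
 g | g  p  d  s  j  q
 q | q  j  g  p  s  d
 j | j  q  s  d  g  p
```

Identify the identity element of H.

The identity e satisfies e·x = x for all x, so its row in the table reproduces the column headers.
Row s reads: s, d, p, g, q, j — exactly the header order. So s is the identity.

s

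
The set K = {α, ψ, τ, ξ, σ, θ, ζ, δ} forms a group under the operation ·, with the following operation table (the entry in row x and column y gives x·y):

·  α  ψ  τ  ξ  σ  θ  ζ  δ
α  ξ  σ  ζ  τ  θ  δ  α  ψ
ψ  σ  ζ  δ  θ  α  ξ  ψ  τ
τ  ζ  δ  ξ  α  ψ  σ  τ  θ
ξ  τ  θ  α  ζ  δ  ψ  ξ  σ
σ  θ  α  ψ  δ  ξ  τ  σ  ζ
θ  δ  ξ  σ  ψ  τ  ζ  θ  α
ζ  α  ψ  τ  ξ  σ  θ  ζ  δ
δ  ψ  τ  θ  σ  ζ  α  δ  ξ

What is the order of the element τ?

4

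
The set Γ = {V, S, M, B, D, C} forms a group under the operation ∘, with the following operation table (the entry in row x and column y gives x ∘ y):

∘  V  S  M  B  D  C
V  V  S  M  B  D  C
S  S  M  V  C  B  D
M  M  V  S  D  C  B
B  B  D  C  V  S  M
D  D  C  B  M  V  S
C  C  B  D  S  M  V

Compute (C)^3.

C^1 = C
C^2 = C ∘ C = V
C^3 = V ∘ C = C
(Structurally, Γ here is isomorphic to the symmetric group S_3.)

C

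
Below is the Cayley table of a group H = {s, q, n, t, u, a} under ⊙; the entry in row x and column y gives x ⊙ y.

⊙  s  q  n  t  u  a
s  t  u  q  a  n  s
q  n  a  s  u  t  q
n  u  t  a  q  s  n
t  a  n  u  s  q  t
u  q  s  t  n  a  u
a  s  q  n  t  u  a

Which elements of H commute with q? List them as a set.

{a, q}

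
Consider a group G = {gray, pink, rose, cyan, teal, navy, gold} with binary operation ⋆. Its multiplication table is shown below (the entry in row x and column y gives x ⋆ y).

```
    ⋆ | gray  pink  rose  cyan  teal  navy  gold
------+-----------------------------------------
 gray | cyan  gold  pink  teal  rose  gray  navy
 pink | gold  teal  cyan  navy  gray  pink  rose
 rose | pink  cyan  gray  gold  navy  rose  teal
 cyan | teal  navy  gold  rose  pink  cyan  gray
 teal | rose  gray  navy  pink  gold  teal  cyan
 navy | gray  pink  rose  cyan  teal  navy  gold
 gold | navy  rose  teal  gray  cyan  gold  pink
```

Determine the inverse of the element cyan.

First locate the identity: row navy matches the header, so navy is the identity.
Scan row cyan for navy: cyan ⋆ pink = navy. Hence cyan^(-1) = pink.
(Structurally, G here is isomorphic to the cyclic group Z_7.)

pink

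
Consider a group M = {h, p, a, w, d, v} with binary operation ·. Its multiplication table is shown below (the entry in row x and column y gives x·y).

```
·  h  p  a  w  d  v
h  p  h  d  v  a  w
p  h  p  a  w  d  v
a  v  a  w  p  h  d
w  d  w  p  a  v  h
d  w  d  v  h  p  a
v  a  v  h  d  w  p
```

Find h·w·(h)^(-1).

The identity is p. In row h, the entry p sits in column h, so h^(-1) = h.
h·w = v
v·h = a

a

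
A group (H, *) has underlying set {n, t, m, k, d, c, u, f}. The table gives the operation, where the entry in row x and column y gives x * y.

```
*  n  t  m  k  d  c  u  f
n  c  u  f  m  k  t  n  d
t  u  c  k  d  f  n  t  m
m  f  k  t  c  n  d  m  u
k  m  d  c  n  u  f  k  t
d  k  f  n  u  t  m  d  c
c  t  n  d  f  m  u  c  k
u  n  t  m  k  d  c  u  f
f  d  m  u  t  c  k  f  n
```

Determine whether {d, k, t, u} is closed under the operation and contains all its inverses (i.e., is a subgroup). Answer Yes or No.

t * t = c, which is not in {d, k, t, u}.
The subset is not closed under *, so it is not a subgroup.

No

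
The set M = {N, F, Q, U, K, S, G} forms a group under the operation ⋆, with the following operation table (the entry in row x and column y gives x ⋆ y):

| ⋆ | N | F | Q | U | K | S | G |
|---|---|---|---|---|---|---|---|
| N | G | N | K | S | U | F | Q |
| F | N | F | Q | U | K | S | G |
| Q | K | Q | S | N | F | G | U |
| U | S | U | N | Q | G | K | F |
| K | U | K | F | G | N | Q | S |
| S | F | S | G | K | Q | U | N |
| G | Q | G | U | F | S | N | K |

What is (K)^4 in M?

G

K^1 = K
K^2 = K ⋆ K = N
K^3 = N ⋆ K = U
K^4 = U ⋆ K = G
(Structurally, M here is isomorphic to the cyclic group Z_7.)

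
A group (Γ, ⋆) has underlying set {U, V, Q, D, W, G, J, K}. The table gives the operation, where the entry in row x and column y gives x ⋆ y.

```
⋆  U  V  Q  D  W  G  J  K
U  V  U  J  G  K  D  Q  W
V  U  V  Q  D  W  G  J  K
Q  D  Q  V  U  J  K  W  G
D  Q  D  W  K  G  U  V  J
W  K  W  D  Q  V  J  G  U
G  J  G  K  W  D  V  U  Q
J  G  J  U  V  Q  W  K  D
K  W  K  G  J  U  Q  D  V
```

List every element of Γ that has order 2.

Identity is V. Compute the order of each non-identity element by repeated multiplication:
  U: U → V  (order 2)
  Q: Q → V  (order 2)
  D: D → K → J → V  (order 4)
  W: W → V  (order 2)
  G: G → V  (order 2)
  J: J → K → D → V  (order 4)
  K: K → V  (order 2)
Elements of order 2: {G, K, Q, U, W}.

{G, K, Q, U, W}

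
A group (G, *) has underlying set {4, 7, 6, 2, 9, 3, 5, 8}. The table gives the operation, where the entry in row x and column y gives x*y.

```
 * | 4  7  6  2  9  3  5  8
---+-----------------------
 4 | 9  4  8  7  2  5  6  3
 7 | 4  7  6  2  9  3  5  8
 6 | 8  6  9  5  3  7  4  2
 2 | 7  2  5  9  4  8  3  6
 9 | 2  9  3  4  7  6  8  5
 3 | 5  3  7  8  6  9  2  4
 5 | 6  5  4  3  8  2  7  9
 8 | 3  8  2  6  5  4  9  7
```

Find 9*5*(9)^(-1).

5

The identity is 7. In row 9, the entry 7 sits in column 9, so 9^(-1) = 9.
9*5 = 8
8*9 = 5
(Structurally, G here is isomorphic to Z_2 x Z_4.)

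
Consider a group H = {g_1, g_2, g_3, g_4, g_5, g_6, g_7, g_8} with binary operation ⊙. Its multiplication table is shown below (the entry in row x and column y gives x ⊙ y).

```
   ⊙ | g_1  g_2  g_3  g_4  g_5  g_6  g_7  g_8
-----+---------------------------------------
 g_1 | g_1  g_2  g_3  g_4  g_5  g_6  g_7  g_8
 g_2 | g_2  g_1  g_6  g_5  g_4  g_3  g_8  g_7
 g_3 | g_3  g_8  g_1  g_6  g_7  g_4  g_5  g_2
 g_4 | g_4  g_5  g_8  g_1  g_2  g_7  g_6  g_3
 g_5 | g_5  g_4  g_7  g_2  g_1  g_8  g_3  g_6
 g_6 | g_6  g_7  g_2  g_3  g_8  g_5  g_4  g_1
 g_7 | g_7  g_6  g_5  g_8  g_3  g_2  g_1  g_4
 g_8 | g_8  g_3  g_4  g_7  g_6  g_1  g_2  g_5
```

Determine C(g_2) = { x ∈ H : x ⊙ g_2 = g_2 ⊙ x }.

{g_1, g_2, g_4, g_5}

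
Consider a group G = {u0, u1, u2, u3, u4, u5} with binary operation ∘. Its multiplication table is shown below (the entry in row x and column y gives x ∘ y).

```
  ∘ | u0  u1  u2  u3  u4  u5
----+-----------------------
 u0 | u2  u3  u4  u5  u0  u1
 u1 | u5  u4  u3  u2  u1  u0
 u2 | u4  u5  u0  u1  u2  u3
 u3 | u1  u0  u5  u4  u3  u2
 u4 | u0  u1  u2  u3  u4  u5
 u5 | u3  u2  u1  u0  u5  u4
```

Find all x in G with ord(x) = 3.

Identity is u4. Compute the order of each non-identity element by repeated multiplication:
  u0: u0 → u2 → u4  (order 3)
  u1: u1 → u4  (order 2)
  u2: u2 → u0 → u4  (order 3)
  u3: u3 → u4  (order 2)
  u5: u5 → u4  (order 2)
Elements of order 3: {u0, u2}.

{u0, u2}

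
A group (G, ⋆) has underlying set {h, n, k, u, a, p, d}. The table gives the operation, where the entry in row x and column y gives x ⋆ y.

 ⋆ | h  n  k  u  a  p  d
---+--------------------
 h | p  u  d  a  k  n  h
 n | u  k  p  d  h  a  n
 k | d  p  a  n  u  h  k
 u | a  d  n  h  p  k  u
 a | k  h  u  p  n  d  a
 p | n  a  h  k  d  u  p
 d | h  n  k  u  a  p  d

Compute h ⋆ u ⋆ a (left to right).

h ⋆ u = a
a ⋆ a = n
(Structurally, G here is isomorphic to the cyclic group Z_7.)

n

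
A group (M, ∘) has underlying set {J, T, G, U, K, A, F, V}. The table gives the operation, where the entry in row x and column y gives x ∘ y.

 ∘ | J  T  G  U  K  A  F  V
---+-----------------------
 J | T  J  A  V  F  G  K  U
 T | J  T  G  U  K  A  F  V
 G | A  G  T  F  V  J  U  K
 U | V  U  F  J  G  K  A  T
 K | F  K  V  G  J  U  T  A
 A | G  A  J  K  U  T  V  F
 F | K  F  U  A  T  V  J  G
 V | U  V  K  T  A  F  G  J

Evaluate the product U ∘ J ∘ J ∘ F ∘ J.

U ∘ J = V
V ∘ J = U
U ∘ F = A
A ∘ J = G

G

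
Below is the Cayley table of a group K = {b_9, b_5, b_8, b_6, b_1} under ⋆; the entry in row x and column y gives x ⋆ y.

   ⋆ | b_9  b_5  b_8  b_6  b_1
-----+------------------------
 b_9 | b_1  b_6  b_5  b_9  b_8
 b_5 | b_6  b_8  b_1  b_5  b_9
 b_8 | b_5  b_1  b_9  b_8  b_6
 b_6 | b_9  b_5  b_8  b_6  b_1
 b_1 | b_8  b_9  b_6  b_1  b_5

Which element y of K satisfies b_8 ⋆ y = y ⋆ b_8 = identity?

b_1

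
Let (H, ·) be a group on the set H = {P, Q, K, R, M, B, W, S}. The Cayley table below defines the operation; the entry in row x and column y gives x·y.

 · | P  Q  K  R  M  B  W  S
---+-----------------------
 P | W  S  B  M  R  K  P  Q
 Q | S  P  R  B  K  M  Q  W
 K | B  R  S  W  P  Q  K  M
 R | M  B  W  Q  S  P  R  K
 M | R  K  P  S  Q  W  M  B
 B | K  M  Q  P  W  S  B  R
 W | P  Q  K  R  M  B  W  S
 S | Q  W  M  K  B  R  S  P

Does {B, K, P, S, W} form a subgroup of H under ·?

B·S = R, which is not in {B, K, P, S, W}.
The subset is not closed under ·, so it is not a subgroup.
(Structurally, H here is isomorphic to the cyclic group Z_8.)

No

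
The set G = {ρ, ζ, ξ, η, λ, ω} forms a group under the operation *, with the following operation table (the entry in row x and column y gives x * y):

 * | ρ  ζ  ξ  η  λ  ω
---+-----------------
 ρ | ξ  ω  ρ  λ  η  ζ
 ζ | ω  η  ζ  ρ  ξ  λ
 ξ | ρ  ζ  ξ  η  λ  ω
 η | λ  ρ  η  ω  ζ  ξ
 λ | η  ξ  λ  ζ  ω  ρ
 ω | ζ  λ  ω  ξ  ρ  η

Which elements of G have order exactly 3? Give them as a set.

Identity is ξ. Compute the order of each non-identity element by repeated multiplication:
  ρ: ρ → ξ  (order 2)
  ζ: ζ → η → ρ → ω → λ → ξ  (order 6)
  η: η → ω → ξ  (order 3)
  λ: λ → ω → ρ → η → ζ → ξ  (order 6)
  ω: ω → η → ξ  (order 3)
Elements of order 3: {η, ω}.

{η, ω}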